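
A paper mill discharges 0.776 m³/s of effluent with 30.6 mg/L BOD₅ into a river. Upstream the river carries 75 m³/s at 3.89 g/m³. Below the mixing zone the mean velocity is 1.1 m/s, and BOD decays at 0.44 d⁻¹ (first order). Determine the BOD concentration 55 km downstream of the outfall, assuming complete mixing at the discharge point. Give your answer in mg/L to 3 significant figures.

3.23 mg/L

After complete mixing, C₀ = (0.776·30.6 + 75·3.89) / 75.78 = 4.164 mg/L.
Travel time t = 5.5e+04 m / 1.1 m/s = 5e+04 s = 0.5787 d.
C = 4.164·exp(−0.44·0.5787) = 4.164·0.7752 = 3.228 mg/L.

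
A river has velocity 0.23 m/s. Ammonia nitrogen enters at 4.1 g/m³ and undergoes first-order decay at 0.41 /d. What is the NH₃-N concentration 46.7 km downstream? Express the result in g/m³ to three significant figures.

1.56 g/m³

Travel time t = 46.7 km / 0.23 m/s = 4.67e+04/0.23 = 2.03e+05 s = 2.35 d.
First-order decay: C = 4.1·exp(−0.41·2.35) = 4.1·0.3815 = 1.564 g/m³.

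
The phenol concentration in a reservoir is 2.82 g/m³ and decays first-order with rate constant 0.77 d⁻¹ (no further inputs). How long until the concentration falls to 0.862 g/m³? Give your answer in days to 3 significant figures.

t = ln(C₀/C)/k = ln(2.82/0.862)/0.77 = 1.185/0.77 = 1.539 d.

1.54 d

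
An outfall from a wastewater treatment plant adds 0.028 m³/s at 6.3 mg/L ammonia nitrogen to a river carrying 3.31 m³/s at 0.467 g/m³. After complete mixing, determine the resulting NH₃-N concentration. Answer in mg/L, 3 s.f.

0.516 mg/L

Conservation of mass across the mixing zone: C = (0.028·6.3 + 3.31·0.467) / (0.028 + 3.31) = 1.722/3.338 = 0.5159 mg/L.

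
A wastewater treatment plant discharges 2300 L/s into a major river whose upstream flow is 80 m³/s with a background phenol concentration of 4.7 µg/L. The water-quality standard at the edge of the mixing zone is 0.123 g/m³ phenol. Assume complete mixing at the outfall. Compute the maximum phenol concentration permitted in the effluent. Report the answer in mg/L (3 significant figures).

2300 L/s = 2.3 m³/s.
4.7 µg/L = 0.0047 mg/L.
Mass balance: 0.123·82.3 = 2.3·Cₑ + 80·0.0047.
Cₑ = (10.12 − 0.376) / 2.3 = 4.238 mg/L.

4.24 mg/L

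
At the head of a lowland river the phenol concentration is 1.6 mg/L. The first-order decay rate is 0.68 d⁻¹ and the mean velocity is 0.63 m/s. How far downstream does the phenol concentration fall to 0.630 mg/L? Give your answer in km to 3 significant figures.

74.6 km

From C = C₀·e^(−kt), t = ln(C₀/C)/k = ln(1.6/0.630)/0.68 = 0.932/0.68 = 1.371 d.
Distance = v·t = 0.63 m/s × 1.184e+05 s = 7.461e+04 m = 74.61 km.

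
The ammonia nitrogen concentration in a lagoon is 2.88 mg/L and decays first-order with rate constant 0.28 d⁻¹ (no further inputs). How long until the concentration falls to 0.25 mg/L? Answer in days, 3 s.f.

t = ln(C₀/C)/k = ln(2.88/0.25)/0.28 = 2.444/0.28 = 8.729 d.

8.73 d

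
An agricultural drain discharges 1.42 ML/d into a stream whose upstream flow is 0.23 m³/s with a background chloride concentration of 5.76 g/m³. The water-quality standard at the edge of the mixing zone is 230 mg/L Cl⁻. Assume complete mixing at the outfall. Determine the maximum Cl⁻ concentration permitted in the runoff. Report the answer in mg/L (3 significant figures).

3370 mg/L

1.42 ML/d = 0.01644 m³/s.
Mass balance: 230·0.2464 = 0.01644·Cₑ + 0.23·5.76.
Cₑ = (56.68 − 1.325) / 0.01644 = 3368 mg/L.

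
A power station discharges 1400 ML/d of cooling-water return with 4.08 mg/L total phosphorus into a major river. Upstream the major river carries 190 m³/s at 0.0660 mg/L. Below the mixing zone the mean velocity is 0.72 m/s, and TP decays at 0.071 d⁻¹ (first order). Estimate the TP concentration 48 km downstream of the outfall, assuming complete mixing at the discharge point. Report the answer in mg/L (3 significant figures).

0.361 mg/L

1400 ML/d = 16.2 m³/s.
After complete mixing, C₀ = (16.2·4.08 + 190·0.066) / 206.2 = 0.3814 mg/L.
Travel time t = 4.8e+04 m / 0.72 m/s = 6.667e+04 s = 0.7716 d.
C = 0.3814·exp(−0.071·0.7716) = 0.3814·0.9467 = 0.3611 mg/L.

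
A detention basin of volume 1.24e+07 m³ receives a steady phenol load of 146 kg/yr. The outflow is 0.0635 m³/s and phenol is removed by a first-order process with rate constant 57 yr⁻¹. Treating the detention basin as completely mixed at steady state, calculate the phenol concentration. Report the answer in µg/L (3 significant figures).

Outflow Q = 0.0635 m³/s × 3.156e+07 s/yr = 2.004e+06 m³/yr.
Steady-state CSTR mass balance: W = Q·C + k·V·C, so C = W/(Q + kV).
Q + kV = 2.004e+06 + 57·1.24e+07 = 7.088e+08 m³/yr.
C = 146/7.088e+08 = 2.06e-07 kg/m³ = 0.000206 mg/L = 0.206 µg/L.

0.206 µg/L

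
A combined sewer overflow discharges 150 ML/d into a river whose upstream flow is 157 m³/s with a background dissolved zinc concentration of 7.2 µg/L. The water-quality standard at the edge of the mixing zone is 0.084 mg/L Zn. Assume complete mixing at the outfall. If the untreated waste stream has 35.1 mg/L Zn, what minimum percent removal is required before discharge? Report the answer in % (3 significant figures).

80.0 %

150 ML/d = 1.736 m³/s.
7.2 µg/L = 0.0072 mg/L.
Mass balance: 0.084·158.7 = 1.736·Cₑ + 157·0.0072.
Cₑ = (13.33 − 1.13) / 1.736 = 7.029 mg/L.
Required removal = 1 − 7.029/35.1 = 79.97 %.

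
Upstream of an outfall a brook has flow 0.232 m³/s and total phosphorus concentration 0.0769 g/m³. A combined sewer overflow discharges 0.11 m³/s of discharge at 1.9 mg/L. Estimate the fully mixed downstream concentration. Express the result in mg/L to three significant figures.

By mass balance at complete mixing, C = (0.11·1.9 + 0.232·0.0769) / (0.11 + 0.232) = 0.2268/0.342 = 0.6633 mg/L.

0.663 mg/L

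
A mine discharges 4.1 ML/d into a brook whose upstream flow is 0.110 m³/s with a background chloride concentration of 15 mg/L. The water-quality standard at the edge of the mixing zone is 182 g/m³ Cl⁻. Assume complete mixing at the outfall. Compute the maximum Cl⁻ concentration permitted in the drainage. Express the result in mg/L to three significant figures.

569 mg/L

4.1 ML/d = 0.04745 m³/s.
Mass balance: 182·0.1575 = 0.04745·Cₑ + 0.11·15.
Cₑ = (28.66 − 1.65) / 0.04745 = 569.1 mg/L.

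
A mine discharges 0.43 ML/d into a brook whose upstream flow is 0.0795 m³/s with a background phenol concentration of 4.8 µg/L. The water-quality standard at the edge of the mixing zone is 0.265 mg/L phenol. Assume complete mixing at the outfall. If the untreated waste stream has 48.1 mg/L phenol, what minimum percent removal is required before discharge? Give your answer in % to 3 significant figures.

90.8 %

0.43 ML/d = 0.004977 m³/s.
4.8 µg/L = 0.0048 mg/L.
Mass balance: 0.265·0.08448 = 0.004977·Cₑ + 0.0795·0.0048.
Cₑ = (0.02239 − 0.0003816) / 0.004977 = 4.421 mg/L.
Required removal = 1 − 4.421/48.1 = 90.81 %.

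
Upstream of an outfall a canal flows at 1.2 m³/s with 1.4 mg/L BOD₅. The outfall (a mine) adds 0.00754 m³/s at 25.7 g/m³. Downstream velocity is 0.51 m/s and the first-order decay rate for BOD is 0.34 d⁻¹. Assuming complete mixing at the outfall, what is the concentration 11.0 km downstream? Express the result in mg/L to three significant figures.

After complete mixing, C₀ = (0.00754·25.7 + 1.2·1.4) / 1.208 = 1.552 mg/L.
Travel time t = 1.1e+04 m / 0.51 m/s = 2.157e+04 s = 0.2496 d.
C = 1.552·exp(−0.34·0.2496) = 1.552·0.9186 = 1.425 mg/L.

1.43 mg/L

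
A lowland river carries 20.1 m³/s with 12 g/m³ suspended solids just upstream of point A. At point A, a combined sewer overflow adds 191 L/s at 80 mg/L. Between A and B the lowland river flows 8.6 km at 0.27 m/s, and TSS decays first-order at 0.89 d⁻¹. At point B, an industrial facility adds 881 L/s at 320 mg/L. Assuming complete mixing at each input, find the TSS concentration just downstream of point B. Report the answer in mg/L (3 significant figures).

22.0 mg/L

191 L/s = 0.191 m³/s.
After input A: C = (20.1·12 + 0.191·80) / 20.29 = 12.64 mg/L.
Over the 8.6 km reach to input B (t = 3.185e+04 s = 0.3687 d), decay gives C = 12.64·exp(−0.89·0.3687) = 9.105 mg/L.
881 L/s = 0.881 m³/s.
After input B: C = (20.29·9.105 + 0.881·320) / 21.17 = 22.04 mg/L.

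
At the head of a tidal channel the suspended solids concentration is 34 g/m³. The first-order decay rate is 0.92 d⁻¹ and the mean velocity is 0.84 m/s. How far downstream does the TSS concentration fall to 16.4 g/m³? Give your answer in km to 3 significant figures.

From C = C₀·e^(−kt), t = ln(C₀/C)/k = ln(34/16.4)/0.92 = 0.7291/0.92 = 0.7925 d.
Distance = v·t = 0.84 m/s × 6.847e+04 s = 5.751e+04 m = 57.51 km.

57.5 km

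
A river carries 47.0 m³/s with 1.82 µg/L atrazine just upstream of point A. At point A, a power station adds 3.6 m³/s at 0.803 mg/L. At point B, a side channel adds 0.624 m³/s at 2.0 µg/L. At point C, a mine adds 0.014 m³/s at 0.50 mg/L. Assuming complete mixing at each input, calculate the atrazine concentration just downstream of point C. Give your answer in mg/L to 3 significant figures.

1.82 µg/L = 0.00182 mg/L.
After input A: C = (47·0.00182 + 3.6·0.803) / 50.6 = 0.05882 mg/L.
2.0 µg/L = 0.002 mg/L.
After input B: C = (50.6·0.05882 + 0.624·0.002) / 51.22 = 0.05813 mg/L.
After input C: C = (51.22·0.05813 + 0.014·0.5) / 51.24 = 0.05825 mg/L.

0.0582 mg/L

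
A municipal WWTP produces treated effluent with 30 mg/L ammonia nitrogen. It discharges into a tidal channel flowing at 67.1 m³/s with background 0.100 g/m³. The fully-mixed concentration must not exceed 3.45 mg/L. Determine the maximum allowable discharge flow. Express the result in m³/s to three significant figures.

Mass balance at complete mixing: C_std·(Q_w + Q_r) = Q_w·C_e + Q_r·C_b.
Rearranging, Q_w = Q_r·(C_std − C_b)/(C_e − C_std) = 67.1·(3.45 − 0.1) / (30 − 3.45) = 8.466 m³/s.

8.47 m³/s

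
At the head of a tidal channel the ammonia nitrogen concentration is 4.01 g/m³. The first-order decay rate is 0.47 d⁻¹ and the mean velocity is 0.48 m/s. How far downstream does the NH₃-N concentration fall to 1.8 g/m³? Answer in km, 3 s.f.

70.7 km

From C = C₀·e^(−kt), t = ln(C₀/C)/k = ln(4.01/1.8)/0.47 = 0.801/0.47 = 1.704 d.
Distance = v·t = 0.48 m/s × 1.472e+05 s = 7.068e+04 m = 70.68 km.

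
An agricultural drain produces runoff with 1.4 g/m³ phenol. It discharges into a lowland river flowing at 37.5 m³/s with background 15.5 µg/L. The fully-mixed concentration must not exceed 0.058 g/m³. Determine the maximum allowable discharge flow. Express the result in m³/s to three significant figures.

1.19 m³/s

15.5 µg/L = 0.0155 mg/L.
Mass balance at complete mixing: C_std·(Q_w + Q_r) = Q_w·C_e + Q_r·C_b.
Rearranging, Q_w = Q_r·(C_std − C_b)/(C_e − C_std) = 37.5·(0.058 − 0.0155) / (1.4 − 0.058) = 1.188 m³/s.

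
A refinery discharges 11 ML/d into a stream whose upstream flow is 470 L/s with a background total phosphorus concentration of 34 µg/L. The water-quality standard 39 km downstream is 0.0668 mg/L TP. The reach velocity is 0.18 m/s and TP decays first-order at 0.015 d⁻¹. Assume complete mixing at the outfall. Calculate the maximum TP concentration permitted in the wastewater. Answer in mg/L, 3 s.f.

0.200 mg/L

11 ML/d = 0.1273 m³/s.
470 L/s = 0.47 m³/s.
34 µg/L = 0.034 mg/L.
Travel time to the compliance point: t = 3.9e+04/0.18 = 2.167e+05 s = 2.508 d; decay factor exp(−0.015·2.508) = 0.9631.
So the concentration just after mixing may be at most 0.0668/0.9631 = 0.06936 mg/L.
Mass balance: 0.06936·0.5973 = 0.1273·Cₑ + 0.47·0.034.
Cₑ = (0.04143 − 0.01598) / 0.1273 = 0.1999 mg/L.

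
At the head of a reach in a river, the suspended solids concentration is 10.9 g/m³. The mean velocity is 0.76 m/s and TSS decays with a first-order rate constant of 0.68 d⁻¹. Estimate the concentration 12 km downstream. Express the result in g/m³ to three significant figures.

Travel time t = 12 km / 0.76 m/s = 1.2e+04/0.76 = 1.579e+04 s = 0.1827 d.
First-order decay: C = 10.9·exp(−0.68·0.1827) = 10.9·0.8831 = 9.626 g/m³.

9.63 g/m³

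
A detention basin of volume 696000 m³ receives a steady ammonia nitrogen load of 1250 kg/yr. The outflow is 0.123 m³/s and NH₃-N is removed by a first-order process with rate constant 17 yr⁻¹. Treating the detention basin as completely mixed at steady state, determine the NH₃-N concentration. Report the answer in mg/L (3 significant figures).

Outflow Q = 0.123 m³/s × 3.156e+07 s/yr = 3.882e+06 m³/yr.
Steady-state CSTR mass balance: W = Q·C + k·V·C, so C = W/(Q + kV).
Q + kV = 3.882e+06 + 17·696000 = 1.571e+07 m³/yr.
C = 1250/1.571e+07 = 7.955e-05 kg/m³ = 0.07955 mg/L.

0.0795 mg/L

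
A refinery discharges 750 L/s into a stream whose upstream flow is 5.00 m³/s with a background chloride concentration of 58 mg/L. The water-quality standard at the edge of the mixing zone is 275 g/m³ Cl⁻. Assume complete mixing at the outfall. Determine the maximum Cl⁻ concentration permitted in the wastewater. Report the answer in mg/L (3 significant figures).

1720 mg/L

750 L/s = 0.75 m³/s.
Mass balance: 275·5.75 = 0.75·Cₑ + 5·58.
Cₑ = (1581 − 290) / 0.75 = 1722 mg/L.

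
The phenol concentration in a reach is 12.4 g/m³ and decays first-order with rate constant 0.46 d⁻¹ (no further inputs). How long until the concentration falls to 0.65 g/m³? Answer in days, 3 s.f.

t = ln(C₀/C)/k = ln(12.4/0.65)/0.46 = 2.948/0.46 = 6.41 d.

6.41 d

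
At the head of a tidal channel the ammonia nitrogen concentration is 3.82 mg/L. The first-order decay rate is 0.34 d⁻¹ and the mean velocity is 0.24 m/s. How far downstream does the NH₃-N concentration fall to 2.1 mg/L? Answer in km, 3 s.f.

36.5 km

From C = C₀·e^(−kt), t = ln(C₀/C)/k = ln(3.82/2.1)/0.34 = 0.5983/0.34 = 1.76 d.
Distance = v·t = 0.24 m/s × 1.52e+05 s = 3.649e+04 m = 36.49 km.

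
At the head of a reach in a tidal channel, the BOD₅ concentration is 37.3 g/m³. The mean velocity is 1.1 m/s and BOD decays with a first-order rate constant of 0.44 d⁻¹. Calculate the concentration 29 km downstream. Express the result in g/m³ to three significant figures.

32.6 g/m³

Travel time t = 29 km / 1.1 m/s = 2.9e+04/1.1 = 2.636e+04 s = 0.3051 d.
First-order decay: C = 37.3·exp(−0.44·0.3051) = 37.3·0.8744 = 32.61 g/m³.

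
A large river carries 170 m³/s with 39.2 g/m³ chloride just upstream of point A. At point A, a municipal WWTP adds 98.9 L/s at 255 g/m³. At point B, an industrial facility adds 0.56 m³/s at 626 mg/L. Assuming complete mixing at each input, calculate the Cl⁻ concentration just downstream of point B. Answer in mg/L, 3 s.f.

98.9 L/s = 0.0989 m³/s.
After input A: C = (170·39.2 + 0.0989·255) / 170.1 = 39.33 mg/L.
After input B: C = (170.1·39.33 + 0.56·626) / 170.7 = 41.25 mg/L.

41.3 mg/L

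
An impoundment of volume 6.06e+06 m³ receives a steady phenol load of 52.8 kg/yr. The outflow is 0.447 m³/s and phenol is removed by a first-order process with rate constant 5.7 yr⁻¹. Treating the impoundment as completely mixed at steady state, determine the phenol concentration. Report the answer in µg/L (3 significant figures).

1.09 µg/L

Outflow Q = 0.447 m³/s × 3.156e+07 s/yr = 1.411e+07 m³/yr.
Steady-state CSTR mass balance: W = Q·C + k·V·C, so C = W/(Q + kV).
Q + kV = 1.411e+07 + 5.7·6.06e+06 = 4.865e+07 m³/yr.
C = 52.8/4.865e+07 = 1.085e-06 kg/m³ = 0.001085 mg/L = 1.085 µg/L.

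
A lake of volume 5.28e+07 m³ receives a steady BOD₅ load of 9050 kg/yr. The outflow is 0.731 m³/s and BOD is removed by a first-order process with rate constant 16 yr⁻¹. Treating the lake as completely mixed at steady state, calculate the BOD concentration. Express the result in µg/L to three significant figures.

10.4 µg/L

Outflow Q = 0.731 m³/s × 3.156e+07 s/yr = 2.307e+07 m³/yr.
Steady-state CSTR mass balance: W = Q·C + k·V·C, so C = W/(Q + kV).
Q + kV = 2.307e+07 + 16·5.28e+07 = 8.679e+08 m³/yr.
C = 9050/8.679e+08 = 1.043e-05 kg/m³ = 0.01043 mg/L = 10.43 µg/L.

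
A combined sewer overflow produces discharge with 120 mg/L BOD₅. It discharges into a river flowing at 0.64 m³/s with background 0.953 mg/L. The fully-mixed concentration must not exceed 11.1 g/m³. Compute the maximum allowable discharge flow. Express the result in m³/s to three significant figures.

Mass balance at complete mixing: C_std·(Q_w + Q_r) = Q_w·C_e + Q_r·C_b.
Rearranging, Q_w = Q_r·(C_std − C_b)/(C_e − C_std) = 0.64·(11.1 − 0.953) / (120 − 11.1) = 0.05963 m³/s.

0.0596 m³/s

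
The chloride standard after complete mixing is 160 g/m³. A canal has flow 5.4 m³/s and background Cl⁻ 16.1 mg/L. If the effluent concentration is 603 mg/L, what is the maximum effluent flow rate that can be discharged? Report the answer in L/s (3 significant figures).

1750 L/s

Mass balance at complete mixing: C_std·(Q_w + Q_r) = Q_w·C_e + Q_r·C_b.
Rearranging, Q_w = Q_r·(C_std − C_b)/(C_e − C_std) = 5.4·(160 − 16.1) / (603 − 160) = 1.754 m³/s.
= 1754 L/s.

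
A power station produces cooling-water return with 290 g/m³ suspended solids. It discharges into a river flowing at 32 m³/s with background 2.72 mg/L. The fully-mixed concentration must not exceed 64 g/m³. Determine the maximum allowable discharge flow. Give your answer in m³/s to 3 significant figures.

Mass balance at complete mixing: C_std·(Q_w + Q_r) = Q_w·C_e + Q_r·C_b.
Rearranging, Q_w = Q_r·(C_std − C_b)/(C_e − C_std) = 32·(64 − 2.72) / (290 − 64) = 8.677 m³/s.

8.68 m³/s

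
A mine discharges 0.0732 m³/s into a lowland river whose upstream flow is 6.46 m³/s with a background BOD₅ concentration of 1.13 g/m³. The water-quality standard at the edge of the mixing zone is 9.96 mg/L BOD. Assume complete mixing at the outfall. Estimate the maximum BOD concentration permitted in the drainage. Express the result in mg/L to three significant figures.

789 mg/L

Mass balance: 9.96·6.533 = 0.0732·Cₑ + 6.46·1.13.
Cₑ = (65.07 − 7.3) / 0.0732 = 789.2 mg/L.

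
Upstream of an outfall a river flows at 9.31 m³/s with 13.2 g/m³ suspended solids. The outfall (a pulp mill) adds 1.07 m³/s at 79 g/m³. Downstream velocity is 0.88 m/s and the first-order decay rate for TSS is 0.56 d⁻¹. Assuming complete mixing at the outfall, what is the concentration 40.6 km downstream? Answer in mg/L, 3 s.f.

14.8 mg/L

After complete mixing, C₀ = (1.07·79 + 9.31·13.2) / 10.38 = 19.98 mg/L.
Travel time t = 4.06e+04 m / 0.88 m/s = 4.614e+04 s = 0.534 d.
C = 19.98·exp(−0.56·0.534) = 19.98·0.7415 = 14.82 mg/L.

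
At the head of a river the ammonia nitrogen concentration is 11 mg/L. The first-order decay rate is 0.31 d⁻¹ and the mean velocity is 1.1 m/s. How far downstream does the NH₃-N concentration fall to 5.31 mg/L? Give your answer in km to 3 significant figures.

223 km

From C = C₀·e^(−kt), t = ln(C₀/C)/k = ln(11/5.31)/0.31 = 0.7283/0.31 = 2.349 d.
Distance = v·t = 1.1 m/s × 2.03e+05 s = 2.233e+05 m = 223.3 km.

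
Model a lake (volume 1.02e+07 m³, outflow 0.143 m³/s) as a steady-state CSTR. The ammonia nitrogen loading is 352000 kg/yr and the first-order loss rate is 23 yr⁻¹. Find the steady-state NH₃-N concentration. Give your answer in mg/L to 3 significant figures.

Outflow Q = 0.143 m³/s × 3.156e+07 s/yr = 4.513e+06 m³/yr.
Steady-state CSTR mass balance: W = Q·C + k·V·C, so C = W/(Q + kV).
Q + kV = 4.513e+06 + 23·1.02e+07 = 2.391e+08 m³/yr.
C = 352000/2.391e+08 = 0.001472 kg/m³ = 1.472 mg/L.

1.47 mg/L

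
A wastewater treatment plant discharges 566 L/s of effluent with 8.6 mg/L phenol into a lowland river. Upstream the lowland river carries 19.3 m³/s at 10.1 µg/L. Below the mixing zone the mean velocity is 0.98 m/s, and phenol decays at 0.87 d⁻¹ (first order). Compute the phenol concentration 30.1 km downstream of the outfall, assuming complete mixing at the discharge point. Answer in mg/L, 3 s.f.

0.187 mg/L

566 L/s = 0.566 m³/s.
10.1 µg/L = 0.0101 mg/L.
After complete mixing, C₀ = (0.566·8.6 + 19.3·0.0101) / 19.87 = 0.2548 mg/L.
Travel time t = 3.01e+04 m / 0.98 m/s = 3.071e+04 s = 0.3555 d.
C = 0.2548·exp(−0.87·0.3555) = 0.2548·0.734 = 0.187 mg/L.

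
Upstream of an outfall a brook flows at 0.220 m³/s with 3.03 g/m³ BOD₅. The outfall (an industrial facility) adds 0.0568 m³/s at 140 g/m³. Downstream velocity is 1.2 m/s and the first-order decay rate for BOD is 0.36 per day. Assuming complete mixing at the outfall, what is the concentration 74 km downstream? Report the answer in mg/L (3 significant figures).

24.1 mg/L

After complete mixing, C₀ = (0.0568·140 + 0.22·3.03) / 0.2768 = 31.14 mg/L.
Travel time t = 7.4e+04 m / 1.2 m/s = 6.167e+04 s = 0.7137 d.
C = 31.14·exp(−0.36·0.7137) = 31.14·0.7734 = 24.08 mg/L.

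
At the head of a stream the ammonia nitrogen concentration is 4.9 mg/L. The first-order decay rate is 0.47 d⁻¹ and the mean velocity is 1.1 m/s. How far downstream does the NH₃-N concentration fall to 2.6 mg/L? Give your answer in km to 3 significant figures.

From C = C₀·e^(−kt), t = ln(C₀/C)/k = ln(4.9/2.6)/0.47 = 0.6337/0.47 = 1.348 d.
Distance = v·t = 1.1 m/s × 1.165e+05 s = 1.281e+05 m = 128.1 km.

128 km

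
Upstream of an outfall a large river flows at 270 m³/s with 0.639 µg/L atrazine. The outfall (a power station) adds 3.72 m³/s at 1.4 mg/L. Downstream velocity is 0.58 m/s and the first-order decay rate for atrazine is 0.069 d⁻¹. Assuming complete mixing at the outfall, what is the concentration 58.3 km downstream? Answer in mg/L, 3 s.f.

0.639 µg/L = 0.000639 mg/L.
After complete mixing, C₀ = (3.72·1.4 + 270·0.000639) / 273.7 = 0.01966 mg/L.
Travel time t = 5.83e+04 m / 0.58 m/s = 1.005e+05 s = 1.163 d.
C = 0.01966·exp(−0.069·1.163) = 0.01966·0.9229 = 0.01814 mg/L.

0.0181 mg/L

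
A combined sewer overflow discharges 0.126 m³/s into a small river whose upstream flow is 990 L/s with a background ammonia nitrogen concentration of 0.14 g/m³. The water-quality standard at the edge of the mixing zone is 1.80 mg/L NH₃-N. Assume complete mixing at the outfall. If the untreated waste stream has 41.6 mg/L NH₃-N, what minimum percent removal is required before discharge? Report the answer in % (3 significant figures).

990 L/s = 0.99 m³/s.
Mass balance: 1.8·1.116 = 0.126·Cₑ + 0.99·0.14.
Cₑ = (2.009 − 0.1386) / 0.126 = 14.84 mg/L.
Required removal = 1 − 14.84/41.6 = 64.32 %.

64.3 %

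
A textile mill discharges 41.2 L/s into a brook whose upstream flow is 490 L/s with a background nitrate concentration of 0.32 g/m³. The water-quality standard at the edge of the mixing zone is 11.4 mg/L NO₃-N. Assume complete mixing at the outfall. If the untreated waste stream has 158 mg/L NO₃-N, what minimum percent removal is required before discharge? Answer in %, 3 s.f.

9.38 %

41.2 L/s = 0.0412 m³/s.
490 L/s = 0.49 m³/s.
Mass balance: 11.4·0.5312 = 0.0412·Cₑ + 0.49·0.32.
Cₑ = (6.056 − 0.1568) / 0.0412 = 143.2 mg/L.
Required removal = 1 − 143.2/158 = 9.382 %.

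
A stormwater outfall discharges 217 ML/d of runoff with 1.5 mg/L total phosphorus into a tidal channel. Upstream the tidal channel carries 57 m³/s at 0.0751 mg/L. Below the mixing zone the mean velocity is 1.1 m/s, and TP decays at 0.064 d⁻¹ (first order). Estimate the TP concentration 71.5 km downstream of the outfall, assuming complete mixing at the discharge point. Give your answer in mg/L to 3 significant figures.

217 ML/d = 2.512 m³/s.
After complete mixing, C₀ = (2.512·1.5 + 57·0.0751) / 59.51 = 0.1352 mg/L.
Travel time t = 7.15e+04 m / 1.1 m/s = 6.5e+04 s = 0.7523 d.
C = 0.1352·exp(−0.064·0.7523) = 0.1352·0.953 = 0.1289 mg/L.

0.129 mg/L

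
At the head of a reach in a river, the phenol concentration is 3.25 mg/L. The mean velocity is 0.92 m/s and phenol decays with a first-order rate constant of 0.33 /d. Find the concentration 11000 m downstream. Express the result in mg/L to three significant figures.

Travel time t = 11000 m / 0.92 m/s = 1.1e+04/0.92 = 1.196e+04 s = 0.1384 d.
First-order decay: C = 3.25·exp(−0.33·0.1384) = 3.25·0.9554 = 3.105 mg/L.

3.10 mg/L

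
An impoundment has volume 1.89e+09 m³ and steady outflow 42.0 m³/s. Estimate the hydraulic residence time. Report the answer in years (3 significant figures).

Q = 42.0 m³/s × 3.156e+07 s/yr = 1.325e+09 m³/yr.
Hydraulic residence time τ = V/Q = 1.89e+09/1.325e+09 = 1.426 yr.

1.43 yr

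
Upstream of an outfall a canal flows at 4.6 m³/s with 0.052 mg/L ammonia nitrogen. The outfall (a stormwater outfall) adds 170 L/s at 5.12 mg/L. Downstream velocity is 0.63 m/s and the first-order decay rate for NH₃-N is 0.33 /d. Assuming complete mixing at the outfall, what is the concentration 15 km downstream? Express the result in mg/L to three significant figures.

170 L/s = 0.17 m³/s.
After complete mixing, C₀ = (0.17·5.12 + 4.6·0.052) / 4.77 = 0.2326 mg/L.
Travel time t = 1.5e+04 m / 0.63 m/s = 2.381e+04 s = 0.2756 d.
C = 0.2326·exp(−0.33·0.2756) = 0.2326·0.9131 = 0.2124 mg/L.

0.212 mg/L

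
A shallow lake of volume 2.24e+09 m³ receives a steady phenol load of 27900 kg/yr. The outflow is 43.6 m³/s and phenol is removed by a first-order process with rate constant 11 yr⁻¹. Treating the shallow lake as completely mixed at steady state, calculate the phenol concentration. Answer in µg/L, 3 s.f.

Outflow Q = 43.6 m³/s × 3.156e+07 s/yr = 1.376e+09 m³/yr.
Steady-state CSTR mass balance: W = Q·C + k·V·C, so C = W/(Q + kV).
Q + kV = 1.376e+09 + 11·2.24e+09 = 2.602e+10 m³/yr.
C = 27900/2.602e+10 = 1.072e-06 kg/m³ = 0.001072 mg/L = 1.072 µg/L.

1.07 µg/L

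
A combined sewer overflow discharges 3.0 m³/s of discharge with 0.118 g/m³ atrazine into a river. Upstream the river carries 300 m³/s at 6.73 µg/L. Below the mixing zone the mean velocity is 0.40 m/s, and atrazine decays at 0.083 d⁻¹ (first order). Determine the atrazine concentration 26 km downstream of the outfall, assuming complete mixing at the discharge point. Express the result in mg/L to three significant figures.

6.73 µg/L = 0.00673 mg/L.
After complete mixing, C₀ = (3·0.118 + 300·0.00673) / 303 = 0.007832 mg/L.
Travel time t = 2.6e+04 m / 0.40 m/s = 6.5e+04 s = 0.7523 d.
C = 0.007832·exp(−0.083·0.7523) = 0.007832·0.9395 = 0.007358 mg/L.

0.00736 mg/L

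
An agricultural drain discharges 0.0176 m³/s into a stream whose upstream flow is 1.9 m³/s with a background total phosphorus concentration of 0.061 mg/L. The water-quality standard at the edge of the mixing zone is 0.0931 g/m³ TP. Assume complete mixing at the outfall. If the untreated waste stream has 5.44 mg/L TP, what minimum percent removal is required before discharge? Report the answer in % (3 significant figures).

34.6 %

Mass balance: 0.0931·1.918 = 0.0176·Cₑ + 1.9·0.061.
Cₑ = (0.1785 − 0.1159) / 0.0176 = 3.558 mg/L.
Required removal = 1 − 3.558/5.44 = 34.59 %.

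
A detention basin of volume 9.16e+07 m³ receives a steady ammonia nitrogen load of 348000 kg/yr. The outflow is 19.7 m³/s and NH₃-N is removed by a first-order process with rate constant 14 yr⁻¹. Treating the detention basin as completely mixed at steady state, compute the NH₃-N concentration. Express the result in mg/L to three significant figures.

Outflow Q = 19.7 m³/s × 3.156e+07 s/yr = 6.217e+08 m³/yr.
Steady-state CSTR mass balance: W = Q·C + k·V·C, so C = W/(Q + kV).
Q + kV = 6.217e+08 + 14·9.16e+07 = 1.904e+09 m³/yr.
C = 348000/1.904e+09 = 0.0001828 kg/m³ = 0.1828 mg/L.

0.183 mg/L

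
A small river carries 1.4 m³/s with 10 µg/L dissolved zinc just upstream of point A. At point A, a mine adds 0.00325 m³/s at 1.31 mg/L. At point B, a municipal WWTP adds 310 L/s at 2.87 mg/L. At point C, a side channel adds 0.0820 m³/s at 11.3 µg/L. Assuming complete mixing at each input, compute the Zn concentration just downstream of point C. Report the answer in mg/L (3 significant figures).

0.506 mg/L

10 µg/L = 0.01 mg/L.
After input A: C = (1.4·0.01 + 0.00325·1.31) / 1.403 = 0.01301 mg/L.
310 L/s = 0.31 m³/s.
After input B: C = (1.403·0.01301 + 0.31·2.87) / 1.713 = 0.53 mg/L.
11.3 µg/L = 0.0113 mg/L.
After input C: C = (1.713·0.53 + 0.082·0.0113) / 1.795 = 0.5063 mg/L.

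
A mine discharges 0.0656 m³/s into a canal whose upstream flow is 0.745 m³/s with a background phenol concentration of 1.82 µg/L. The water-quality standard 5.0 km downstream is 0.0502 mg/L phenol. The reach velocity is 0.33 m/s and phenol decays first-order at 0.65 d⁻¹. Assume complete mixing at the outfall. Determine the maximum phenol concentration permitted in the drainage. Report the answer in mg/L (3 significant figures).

1.82 µg/L = 0.00182 mg/L.
Travel time to the compliance point: t = 5000/0.33 = 1.515e+04 s = 0.1754 d; decay factor exp(−0.65·0.1754) = 0.8923.
So the concentration just after mixing may be at most 0.0502/0.8923 = 0.05626 mg/L.
Mass balance: 0.05626·0.8106 = 0.0656·Cₑ + 0.745·0.00182.
Cₑ = (0.04561 − 0.001356) / 0.0656 = 0.6745 mg/L.

0.675 mg/L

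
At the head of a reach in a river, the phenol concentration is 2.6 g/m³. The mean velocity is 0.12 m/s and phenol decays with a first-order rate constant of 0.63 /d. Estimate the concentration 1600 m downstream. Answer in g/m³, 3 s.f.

Travel time t = 1600 m / 0.12 m/s = 1600/0.12 = 1.333e+04 s = 0.1543 d.
First-order decay: C = 2.6·exp(−0.63·0.1543) = 2.6·0.9074 = 2.359 g/m³.

2.36 g/m³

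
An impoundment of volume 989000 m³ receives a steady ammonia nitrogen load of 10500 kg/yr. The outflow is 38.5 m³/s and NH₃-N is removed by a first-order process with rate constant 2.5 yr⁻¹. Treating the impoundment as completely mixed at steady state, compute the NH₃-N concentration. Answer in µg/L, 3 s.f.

Outflow Q = 38.5 m³/s × 3.156e+07 s/yr = 1.215e+09 m³/yr.
Steady-state CSTR mass balance: W = Q·C + k·V·C, so C = W/(Q + kV).
Q + kV = 1.215e+09 + 2.5·989000 = 1.217e+09 m³/yr.
C = 10500/1.217e+09 = 8.625e-06 kg/m³ = 0.008625 mg/L = 8.625 µg/L.

8.62 µg/L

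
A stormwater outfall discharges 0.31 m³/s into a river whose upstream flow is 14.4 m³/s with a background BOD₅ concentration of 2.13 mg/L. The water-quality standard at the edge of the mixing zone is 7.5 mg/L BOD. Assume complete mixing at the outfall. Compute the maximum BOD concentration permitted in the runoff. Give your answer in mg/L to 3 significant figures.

257 mg/L

Mass balance: 7.5·14.71 = 0.31·Cₑ + 14.4·2.13.
Cₑ = (110.3 − 30.67) / 0.31 = 256.9 mg/L.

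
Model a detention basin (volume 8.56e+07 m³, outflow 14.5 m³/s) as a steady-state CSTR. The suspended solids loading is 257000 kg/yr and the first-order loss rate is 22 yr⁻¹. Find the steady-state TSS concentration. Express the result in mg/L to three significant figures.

0.110 mg/L

Outflow Q = 14.5 m³/s × 3.156e+07 s/yr = 4.576e+08 m³/yr.
Steady-state CSTR mass balance: W = Q·C + k·V·C, so C = W/(Q + kV).
Q + kV = 4.576e+08 + 22·8.56e+07 = 2.341e+09 m³/yr.
C = 257000/2.341e+09 = 0.0001098 kg/m³ = 0.1098 mg/L.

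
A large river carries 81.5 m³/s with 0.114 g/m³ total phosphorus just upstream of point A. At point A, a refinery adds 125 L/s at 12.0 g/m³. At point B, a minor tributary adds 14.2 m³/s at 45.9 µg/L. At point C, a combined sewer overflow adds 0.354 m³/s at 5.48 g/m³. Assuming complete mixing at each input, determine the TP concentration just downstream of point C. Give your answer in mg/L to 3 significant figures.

0.139 mg/L

125 L/s = 0.125 m³/s.
After input A: C = (81.5·0.114 + 0.125·12) / 81.62 = 0.1322 mg/L.
45.9 µg/L = 0.0459 mg/L.
After input B: C = (81.62·0.1322 + 14.2·0.0459) / 95.83 = 0.1194 mg/L.
After input C: C = (95.83·0.1194 + 0.354·5.48) / 96.18 = 0.1391 mg/L.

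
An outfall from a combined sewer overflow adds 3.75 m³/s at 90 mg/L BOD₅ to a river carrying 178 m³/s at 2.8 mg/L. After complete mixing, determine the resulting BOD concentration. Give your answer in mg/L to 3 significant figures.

4.60 mg/L

Flow-weighted mixing gives C = (3.75·90 + 178·2.8) / (3.75 + 178) = 835.9/181.8 = 4.599 mg/L.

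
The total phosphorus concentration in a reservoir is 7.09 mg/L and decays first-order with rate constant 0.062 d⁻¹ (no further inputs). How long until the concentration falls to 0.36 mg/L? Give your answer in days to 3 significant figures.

t = ln(C₀/C)/k = ln(7.09/0.36)/0.062 = 2.98/0.062 = 48.07 d.

48.1 d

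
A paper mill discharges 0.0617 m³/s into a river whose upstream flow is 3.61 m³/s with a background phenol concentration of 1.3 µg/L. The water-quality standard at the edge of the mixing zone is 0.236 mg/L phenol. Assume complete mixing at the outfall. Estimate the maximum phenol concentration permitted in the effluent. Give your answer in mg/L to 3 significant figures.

1.3 µg/L = 0.0013 mg/L.
Mass balance: 0.236·3.672 = 0.0617·Cₑ + 3.61·0.0013.
Cₑ = (0.8665 − 0.004693) / 0.0617 = 13.97 mg/L.

14.0 mg/L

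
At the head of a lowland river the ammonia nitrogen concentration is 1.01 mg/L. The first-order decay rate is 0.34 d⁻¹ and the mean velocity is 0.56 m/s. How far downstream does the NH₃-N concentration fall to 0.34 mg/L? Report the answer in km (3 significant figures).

155 km

From C = C₀·e^(−kt), t = ln(C₀/C)/k = ln(1.01/0.34)/0.34 = 1.089/0.34 = 3.202 d.
Distance = v·t = 0.56 m/s × 2.767e+05 s = 1.549e+05 m = 154.9 km.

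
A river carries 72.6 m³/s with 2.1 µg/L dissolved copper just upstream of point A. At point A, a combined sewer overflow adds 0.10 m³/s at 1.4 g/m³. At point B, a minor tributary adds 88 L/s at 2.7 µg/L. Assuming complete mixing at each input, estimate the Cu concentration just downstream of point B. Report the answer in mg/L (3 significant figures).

0.00402 mg/L

2.1 µg/L = 0.0021 mg/L.
After input A: C = (72.6·0.0021 + 0.1·1.4) / 72.7 = 0.004023 mg/L.
88 L/s = 0.088 m³/s.
2.7 µg/L = 0.0027 mg/L.
After input B: C = (72.7·0.004023 + 0.088·0.0027) / 72.79 = 0.004021 mg/L.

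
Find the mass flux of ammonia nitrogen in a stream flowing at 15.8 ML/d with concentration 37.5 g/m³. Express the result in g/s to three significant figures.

6.86 g/s

15.8 ML/d = 0.1829 m³/s.
Mass flux = Q·C = 0.1829 m³/s × 37.5 g/m³ = 6.858 g/s.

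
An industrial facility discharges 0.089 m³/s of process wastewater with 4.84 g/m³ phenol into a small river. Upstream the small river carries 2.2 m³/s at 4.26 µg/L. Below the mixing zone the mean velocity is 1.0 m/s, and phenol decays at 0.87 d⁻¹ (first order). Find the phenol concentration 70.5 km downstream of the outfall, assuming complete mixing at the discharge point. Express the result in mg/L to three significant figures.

4.26 µg/L = 0.00426 mg/L.
After complete mixing, C₀ = (0.089·4.84 + 2.2·0.00426) / 2.289 = 0.1923 mg/L.
Travel time t = 7.05e+04 m / 1.0 m/s = 7.05e+04 s = 0.816 d.
C = 0.1923·exp(−0.87·0.816) = 0.1923·0.4917 = 0.09454 mg/L.

0.0945 mg/L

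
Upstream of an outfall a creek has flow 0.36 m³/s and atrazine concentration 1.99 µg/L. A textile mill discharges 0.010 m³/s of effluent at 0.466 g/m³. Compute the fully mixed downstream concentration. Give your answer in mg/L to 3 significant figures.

0.0145 mg/L

1.99 µg/L = 0.00199 mg/L.
By mass balance at complete mixing, C = (0.01·0.466 + 0.36·0.00199) / (0.01 + 0.36) = 0.005376/0.37 = 0.01453 mg/L.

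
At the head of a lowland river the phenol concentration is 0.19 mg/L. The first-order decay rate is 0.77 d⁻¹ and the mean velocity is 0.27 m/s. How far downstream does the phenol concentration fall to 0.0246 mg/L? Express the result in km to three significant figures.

61.9 km

From C = C₀·e^(−kt), t = ln(C₀/C)/k = ln(0.19/0.0246)/0.77 = 2.044/0.77 = 2.655 d.
Distance = v·t = 0.27 m/s × 2.294e+05 s = 6.193e+04 m = 61.93 km.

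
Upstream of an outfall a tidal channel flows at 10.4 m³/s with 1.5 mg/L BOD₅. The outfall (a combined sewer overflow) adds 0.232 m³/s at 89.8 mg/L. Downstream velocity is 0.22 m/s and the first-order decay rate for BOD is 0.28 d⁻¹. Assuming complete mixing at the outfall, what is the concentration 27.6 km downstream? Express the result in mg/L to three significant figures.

2.28 mg/L

After complete mixing, C₀ = (0.232·89.8 + 10.4·1.5) / 10.63 = 3.427 mg/L.
Travel time t = 2.76e+04 m / 0.22 m/s = 1.255e+05 s = 1.452 d.
C = 3.427·exp(−0.28·1.452) = 3.427·0.6659 = 2.282 mg/L.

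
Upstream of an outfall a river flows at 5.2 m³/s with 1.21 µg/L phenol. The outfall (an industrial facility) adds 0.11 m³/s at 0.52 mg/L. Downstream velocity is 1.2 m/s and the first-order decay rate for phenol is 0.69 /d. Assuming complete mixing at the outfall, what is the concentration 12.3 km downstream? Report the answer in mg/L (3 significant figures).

1.21 µg/L = 0.00121 mg/L.
After complete mixing, C₀ = (0.11·0.52 + 5.2·0.00121) / 5.31 = 0.01196 mg/L.
Travel time t = 1.23e+04 m / 1.2 m/s = 1.025e+04 s = 0.1186 d.
C = 0.01196·exp(−0.69·0.1186) = 0.01196·0.9214 = 0.01102 mg/L.

0.0110 mg/L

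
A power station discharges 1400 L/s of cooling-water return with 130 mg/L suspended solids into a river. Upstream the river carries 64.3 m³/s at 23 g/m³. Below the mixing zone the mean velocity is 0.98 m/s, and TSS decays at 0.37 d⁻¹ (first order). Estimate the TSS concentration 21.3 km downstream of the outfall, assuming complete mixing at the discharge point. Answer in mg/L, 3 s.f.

1400 L/s = 1.4 m³/s.
After complete mixing, C₀ = (1.4·130 + 64.3·23) / 65.7 = 25.28 mg/L.
Travel time t = 2.13e+04 m / 0.98 m/s = 2.173e+04 s = 0.2516 d.
C = 25.28·exp(−0.37·0.2516) = 25.28·0.9111 = 23.03 mg/L.

23.0 mg/L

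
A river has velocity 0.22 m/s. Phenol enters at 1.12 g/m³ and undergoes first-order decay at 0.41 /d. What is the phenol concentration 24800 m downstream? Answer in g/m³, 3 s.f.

Travel time t = 24800 m / 0.22 m/s = 2.48e+04/0.22 = 1.127e+05 s = 1.305 d.
First-order decay: C = 1.12·exp(−0.41·1.305) = 1.12·0.5857 = 0.656 g/m³.

0.656 g/m³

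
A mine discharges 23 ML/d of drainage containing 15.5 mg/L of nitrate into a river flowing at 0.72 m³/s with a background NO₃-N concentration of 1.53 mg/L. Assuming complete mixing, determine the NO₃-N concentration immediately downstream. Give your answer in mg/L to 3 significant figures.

5.30 mg/L

23 ML/d = 0.2662 m³/s.
By mass balance at complete mixing, C = (0.2662·15.5 + 0.72·1.53) / (0.2662 + 0.72) = 5.228/0.9862 = 5.301 mg/L.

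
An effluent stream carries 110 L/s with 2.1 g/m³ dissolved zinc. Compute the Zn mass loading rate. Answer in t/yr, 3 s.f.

110 L/s = 0.11 m³/s.
Mass flux = Q·C = 0.11 m³/s × 2.1 g/m³ = 0.231 g/s.
= 0.231 g/s × 31.56 = 7.29 t/yr.

7.29 t/yr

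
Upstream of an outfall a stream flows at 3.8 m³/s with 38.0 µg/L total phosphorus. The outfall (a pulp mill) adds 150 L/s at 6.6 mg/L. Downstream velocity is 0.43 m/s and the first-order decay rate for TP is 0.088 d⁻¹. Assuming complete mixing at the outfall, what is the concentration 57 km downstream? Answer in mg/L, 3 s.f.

0.251 mg/L

150 L/s = 0.15 m³/s.
38.0 µg/L = 0.038 mg/L.
After complete mixing, C₀ = (0.15·6.6 + 3.8·0.038) / 3.95 = 0.2872 mg/L.
Travel time t = 5.7e+04 m / 0.43 m/s = 1.326e+05 s = 1.534 d.
C = 0.2872·exp(−0.088·1.534) = 0.2872·0.8737 = 0.2509 mg/L.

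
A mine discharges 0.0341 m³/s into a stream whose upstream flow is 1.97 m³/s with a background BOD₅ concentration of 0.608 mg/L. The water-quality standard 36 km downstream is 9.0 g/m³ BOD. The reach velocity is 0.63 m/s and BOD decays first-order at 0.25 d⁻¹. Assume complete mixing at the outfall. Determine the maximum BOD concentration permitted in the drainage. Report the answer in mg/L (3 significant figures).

Travel time to the compliance point: t = 3.6e+04/0.63 = 5.714e+04 s = 0.6614 d; decay factor exp(−0.25·0.6614) = 0.8476.
So the concentration just after mixing may be at most 9/0.8476 = 10.62 mg/L.
Mass balance: 10.62·2.004 = 0.0341·Cₑ + 1.97·0.608.
Cₑ = (21.28 − 1.198) / 0.0341 = 588.9 mg/L.

589 mg/L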